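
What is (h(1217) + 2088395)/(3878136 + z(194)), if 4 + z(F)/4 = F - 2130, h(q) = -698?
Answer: 2087697/3870376 ≈ 0.53940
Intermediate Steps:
z(F) = -8536 + 4*F (z(F) = -16 + 4*(F - 2130) = -16 + 4*(-2130 + F) = -16 + (-8520 + 4*F) = -8536 + 4*F)
(h(1217) + 2088395)/(3878136 + z(194)) = (-698 + 2088395)/(3878136 + (-8536 + 4*194)) = 2087697/(3878136 + (-8536 + 776)) = 2087697/(3878136 - 7760) = 2087697/3870376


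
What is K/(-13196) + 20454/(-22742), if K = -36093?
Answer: 275458011/150051716 ≈ 1.8358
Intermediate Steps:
K/(-13196) + 20454/(-22742) = -36093/(-13196) + 20454/(-22742) = -36093*(-1/13196) + 20454*(-1/22742) = 36093/13196 - 10227/11371 = 275458011/150051716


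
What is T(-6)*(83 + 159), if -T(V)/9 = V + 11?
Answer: -10890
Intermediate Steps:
T(V) = -99 - 9*V (T(V) = -9*(V + 11) = -9*(11 + V) = -99 - 9*V)
T(-6)*(83 + 159) = (-99 - 9*(-6))*(83 + 159) = (-99 + 54)*242 = -45*242 = -10890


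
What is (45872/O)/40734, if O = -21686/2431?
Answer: -27878708/220839381 ≈ -0.12624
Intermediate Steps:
O = -21686/2431 (O = -21686*1/2431 = -21686/2431 ≈ -8.9206)
(45872/O)/40734 = (45872/(-21686/2431))/40734 = (45872*(-2431/21686))*(1/40734) = -55757416/10843*1/40734 = -27878708/220839381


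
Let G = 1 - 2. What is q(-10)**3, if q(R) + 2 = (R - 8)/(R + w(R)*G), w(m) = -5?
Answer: 512/125 ≈ 4.0960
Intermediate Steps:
G = -1
q(R) = -2 + (-8 + R)/(5 + R) (q(R) = -2 + (R - 8)/(R - 5*(-1)) = -2 + (-8 + R)/(R + 5) = -2 + (-8 + R)/(5 + R))
q(-10)**3 = ((-18 - 1*(-10))/(5 - 10))**3 = ((-18 + 10)/(-5))**3 = (-1/5*(-8))**3 = (8/5)**3 = 512/125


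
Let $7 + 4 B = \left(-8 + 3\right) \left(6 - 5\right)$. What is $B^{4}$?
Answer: $81$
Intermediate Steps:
$B = -3$ ($B = - \frac{7}{4} + \frac{\left(-8 + 3\right) \left(6 - 5\right)}{4} = - \frac{7}{4} + \frac{\left(-5\right) 1}{4} = - \frac{7}{4} + \frac{1}{4} \left(-5\right) = - \frac{7}{4} - \frac{5}{4} = -3$)
$B^{4} = \left(-3\right)^{4} = 81$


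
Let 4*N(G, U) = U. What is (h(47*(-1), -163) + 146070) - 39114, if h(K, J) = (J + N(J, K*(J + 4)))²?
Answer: 48237337/16 ≈ 3.0148e+6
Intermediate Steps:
N(G, U) = U/4
h(K, J) = (J + K*(4 + J)/4)² (h(K, J) = (J + (K*(J + 4))/4)² = (J + (K*(4 + J))/4)² = (J + K*(4 + J)/4)²)
(h(47*(-1), -163) + 146070) - 39114 = ((4*(-163) + (47*(-1))*(4 - 163))²/16 + 146070) - 39114 = ((-652 - 47*(-159))²/16 + 146070) - 39114 = ((-652 + 7473)²/16 + 146070) - 39114 = ((1/16)*6821² + 146070) - 39114 = ((1/16)*46526041 + 146070) - 39114 = (46526041/16 + 146070) - 39114 = 48863161/16 - 39114 = 48237337/16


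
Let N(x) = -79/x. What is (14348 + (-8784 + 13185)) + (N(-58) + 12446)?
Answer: 1809389/58 ≈ 31196.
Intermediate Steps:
(14348 + (-8784 + 13185)) + (N(-58) + 12446) = (14348 + (-8784 + 13185)) + (-79/(-58) + 12446) = (14348 + 4401) + (-79*(-1/58) + 12446) = 18749 + (79/58 + 12446) = 18749 + 721947/58 = 1809389/58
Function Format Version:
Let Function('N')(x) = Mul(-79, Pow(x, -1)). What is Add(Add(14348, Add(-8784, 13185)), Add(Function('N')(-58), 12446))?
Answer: Rational(1809389, 58) ≈ 31196.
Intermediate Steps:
Add(Add(14348, Add(-8784, 13185)), Add(Function('N')(-58), 12446)) = Add(Add(14348, Add(-8784, 13185)), Add(Mul(-79, Pow(-58, -1)), 12446)) = Add(Add(14348, 4401), Add(Mul(-79, Rational(-1, 58)), 12446)) = Add(18749, Add(Rational(79, 58), 12446)) = Add(18749, Rational(721947, 58)) = Rational(1809389, 58)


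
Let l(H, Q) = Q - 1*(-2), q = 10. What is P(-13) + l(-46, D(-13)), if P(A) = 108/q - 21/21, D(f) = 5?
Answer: 84/5 ≈ 16.800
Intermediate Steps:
P(A) = 49/5 (P(A) = 108/10 - 21/21 = 108*(⅒) - 21*1/21 = 54/5 - 1 = 49/5)
l(H, Q) = 2 + Q (l(H, Q) = Q + 2 = 2 + Q)
P(-13) + l(-46, D(-13)) = 49/5 + (2 + 5) = 49/5 + 7 = 84/5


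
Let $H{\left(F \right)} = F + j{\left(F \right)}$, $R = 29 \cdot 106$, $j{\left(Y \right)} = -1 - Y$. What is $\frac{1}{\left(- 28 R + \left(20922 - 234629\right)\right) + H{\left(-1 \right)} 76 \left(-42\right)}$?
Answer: $- \frac{1}{296587} \approx -3.3717 \cdot 10^{-6}$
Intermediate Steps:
$R = 3074$
$H{\left(F \right)} = -1$ ($H{\left(F \right)} = F - \left(1 + F\right) = -1$)
$\frac{1}{\left(- 28 R + \left(20922 - 234629\right)\right) + H{\left(-1 \right)} 76 \left(-42\right)} = \frac{1}{\left(\left(-28\right) 3074 + \left(20922 - 234629\right)\right) + \left(-1\right) 76 \left(-42\right)} = \frac{1}{\left(-86072 - 213707\right) - -3192} = \frac{1}{-299779 + 3192} = \frac{1}{-296587} = - \frac{1}{296587}$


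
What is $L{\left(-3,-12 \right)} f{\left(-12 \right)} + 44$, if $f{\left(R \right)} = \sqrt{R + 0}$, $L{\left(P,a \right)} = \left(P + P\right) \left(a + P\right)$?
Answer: $44 + 180 i \sqrt{3} \approx 44.0 + 311.77 i$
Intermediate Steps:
$L{\left(P,a \right)} = 2 P \left(P + a\right)$
$f{\left(R \right)} = \sqrt{R}$
$L{\left(-3,-12 \right)} f{\left(-12 \right)} + 44 = 2 \left(-3\right) \left(-3 - 12\right) \sqrt{-12} + 44 = 2 \left(-3\right) \left(-15\right) 2 i \sqrt{3} + 44 = 90 \cdot 2 i \sqrt{3} + 44 = 180 i \sqrt{3} + 44 = 44 + 180 i \sqrt{3}$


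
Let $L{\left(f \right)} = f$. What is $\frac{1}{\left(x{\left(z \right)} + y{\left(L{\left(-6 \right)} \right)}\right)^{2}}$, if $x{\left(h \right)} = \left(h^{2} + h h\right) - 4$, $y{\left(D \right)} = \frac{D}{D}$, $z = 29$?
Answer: $\frac{1}{2819041} \approx 3.5473 \cdot 10^{-7}$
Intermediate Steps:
$y{\left(D \right)} = 1$
$x{\left(h \right)} = -4 + 2 h^{2}$ ($x{\left(h \right)} = \left(h^{2} + h^{2}\right) - 4 = 2 h^{2} - 4 = -4 + 2 h^{2}$)
$\frac{1}{\left(x{\left(z \right)} + y{\left(L{\left(-6 \right)} \right)}\right)^{2}} = \frac{1}{\left(\left(-4 + 2 \cdot 29^{2}\right) + 1\right)^{2}} = \frac{1}{\left(\left(-4 + 2 \cdot 841\right) + 1\right)^{2}} = \frac{1}{\left(\left(-4 + 1682\right) + 1\right)^{2}} = \frac{1}{\left(1678 + 1\right)^{2}} = \frac{1}{1679^{2}} = \frac{1}{2819041}$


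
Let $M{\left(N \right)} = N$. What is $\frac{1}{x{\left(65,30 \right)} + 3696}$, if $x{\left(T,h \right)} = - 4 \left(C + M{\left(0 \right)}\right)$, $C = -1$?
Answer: $\frac{1}{3700} \approx 0.00027027$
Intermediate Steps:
$x{\left(T,h \right)} = 4$ ($x{\left(T,h \right)} = - 4 \left(-1 + 0\right) = \left(-4\right) \left(-1\right) = 4$)
$\frac{1}{x{\left(65,30 \right)} + 3696} = \frac{1}{4 + 3696} = \frac{1}{3700}$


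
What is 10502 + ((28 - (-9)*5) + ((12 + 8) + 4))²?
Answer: 19911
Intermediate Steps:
10502 + ((28 - (-9)*5) + ((12 + 8) + 4))² = 10502 + ((28 - 1*(-45)) + (20 + 4))² = 10502 + ((28 + 45) + 24)² = 10502 + (73 + 24)² = 10502 + 97² = 10502 + 9409 = 19911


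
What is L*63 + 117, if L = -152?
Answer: -9459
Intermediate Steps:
L*63 + 117 = -152*63 + 117 = -9576 + 117 = -9459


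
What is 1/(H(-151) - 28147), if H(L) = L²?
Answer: -1/5346 ≈ -0.00018706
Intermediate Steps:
1/(H(-151) - 28147) = 1/((-151)² - 28147) = 1/(22801 - 28147) = 1/(-5346) = -1/5346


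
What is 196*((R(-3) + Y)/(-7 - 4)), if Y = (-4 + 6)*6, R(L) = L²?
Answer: -4116/11 ≈ -374.18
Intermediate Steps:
Y = 12 (Y = 2*6 = 12)
196*((R(-3) + Y)/(-7 - 4)) = 196*(((-3)² + 12)/(-7 - 4)) = 196*((9 + 12)/(-11)) = 196*(21*(-1/11)) = 196*(-21/11) = -4116/11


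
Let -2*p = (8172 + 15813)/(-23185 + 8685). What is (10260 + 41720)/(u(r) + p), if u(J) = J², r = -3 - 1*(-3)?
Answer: 301484000/4797 ≈ 62848.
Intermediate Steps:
p = 4797/5800 (p = -(8172 + 15813)/(2*(-23185 + 8685)) = -23985/(2*(-14500)) = -23985*(-1)/(2*14500) = -½*(-4797/2900) = 4797/5800 ≈ 0.82707)
r = 0 (r = -3 + 3 = 0)
(10260 + 41720)/(u(r) + p) = (10260 + 41720)/(0² + 4797/5800) = 51980/(0 + 4797/5800) = 51980/(4797/5800) = 51980*(5800/4797) = 301484000/4797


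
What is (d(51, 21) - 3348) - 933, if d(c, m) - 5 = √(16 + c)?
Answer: -4276 + √67 ≈ -4267.8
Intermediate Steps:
d(c, m) = 5 + √(16 + c)
(d(51, 21) - 3348) - 933 = ((5 + √(16 + 51)) - 3348) - 933 = ((5 + √67) - 3348) - 933 = (-3343 + √67) - 933 = -4276 + √67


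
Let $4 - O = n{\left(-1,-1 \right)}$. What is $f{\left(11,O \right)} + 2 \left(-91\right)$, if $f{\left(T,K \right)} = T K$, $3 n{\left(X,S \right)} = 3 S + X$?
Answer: $- \frac{370}{3} \approx -123.33$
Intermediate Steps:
$n{\left(X,S \right)} = S + \frac{X}{3}$ ($n{\left(X,S \right)} = \frac{3 S + X}{3} = \frac{X + 3 S}{3} = S + \frac{X}{3}$)
$O = \frac{16}{3}$ ($O = 4 - \left(-1 + \frac{1}{3} \left(-1\right)\right) = 4 - \left(-1 - \frac{1}{3}\right) = 4 - - \frac{4}{3} = 4 + \frac{4}{3} = \frac{16}{3} \approx 5.3333$)
$f{\left(T,K \right)} = K T$
$f{\left(11,O \right)} + 2 \left(-91\right) = \frac{16}{3} \cdot 11 + 2 \left(-91\right) = \frac{176}{3} - 182 = - \frac{370}{3}$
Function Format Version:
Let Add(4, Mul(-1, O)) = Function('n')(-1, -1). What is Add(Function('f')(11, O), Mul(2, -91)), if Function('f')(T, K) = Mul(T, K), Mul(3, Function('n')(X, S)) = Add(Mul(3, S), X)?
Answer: Rational(-370, 3) ≈ -123.33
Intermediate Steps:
Function('n')(X, S) = Add(S, Mul(Rational(1, 3), X)) (Function('n')(X, S) = Mul(Rational(1, 3), Add(Mul(3, S), X)) = Mul(Rational(1, 3), Add(X, Mul(3, S))) = Add(S, Mul(Rational(1, 3), X)))
O = Rational(16, 3) (O = Add(4, Mul(-1, Add(-1, Mul(Rational(1, 3), -1)))) = Add(4, Mul(-1, Add(-1, Rational(-1, 3)))) = Add(4, Mul(-1, Rational(-4, 3))) = Add(4, Rational(4, 3)) = Rational(16, 3) ≈ 5.3333)
Function('f')(T, K) = Mul(K, T)
Add(Function('f')(11, O), Mul(2, -91)) = Add(Mul(Rational(16, 3), 11), Mul(2, -91)) = Add(Rational(176, 3), -182) = Rational(-370, 3)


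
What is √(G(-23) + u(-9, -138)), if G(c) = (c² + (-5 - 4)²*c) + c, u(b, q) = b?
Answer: I*√1366 ≈ 36.959*I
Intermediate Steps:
G(c) = c² + 82*c (G(c) = (c² + (-9)²*c) + c = (c² + 81*c) + c = c² + 82*c)
√(G(-23) + u(-9, -138)) = √(-23*(82 - 23) - 9) = √(-23*59 - 9) = √(-1357 - 9) = √(-1366) = I*√1366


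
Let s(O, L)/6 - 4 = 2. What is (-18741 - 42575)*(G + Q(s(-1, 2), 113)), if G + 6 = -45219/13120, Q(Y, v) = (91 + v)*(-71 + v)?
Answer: -1721266139709/3280 ≈ -5.2478e+8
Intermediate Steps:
s(O, L) = 36 (s(O, L) = 24 + 6*2 = 24 + 12 = 36)
Q(Y, v) = (-71 + v)*(91 + v)
G = -123939/13120 (G = -6 - 45219/13120 = -123939/13120 ≈ -9.4466)
(-18741 - 42575)*(G + Q(s(-1, 2), 113)) = (-18741 - 42575)*(-123939/13120 + (-6461 + 113² + 20*113)) = -61316*(-123939/13120 + (-6461 + 12769 + 2260)) = -61316*(-123939/13120 + 8568) = -61316*112288221/13120 = -1721266139709/3280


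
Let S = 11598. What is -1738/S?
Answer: -869/5799 ≈ -0.14985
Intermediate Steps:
-1738/S = -1738/11598 = -1738*1/11598 = -869/5799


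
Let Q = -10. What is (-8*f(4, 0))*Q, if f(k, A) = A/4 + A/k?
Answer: 0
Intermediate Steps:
f(k, A) = A/4 + A/k (f(k, A) = A*(1/4) + A/k = A/4 + A/k)
(-8*f(4, 0))*Q = -8*((1/4)*0 + 0/4)*(-10) = -8*(0 + 0*(1/4))*(-10) = -8*(0 + 0)*(-10) = -8*0*(-10) = 0*(-10) = 0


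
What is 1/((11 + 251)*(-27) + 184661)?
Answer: 1/177587 ≈ 5.6310e-6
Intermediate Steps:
1/((11 + 251)*(-27) + 184661) = 1/(262*(-27) + 184661) = 1/(-7074 + 184661) = 1/177587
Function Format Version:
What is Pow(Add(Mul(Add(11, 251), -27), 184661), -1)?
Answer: Rational(1, 177587) ≈ 5.6310e-6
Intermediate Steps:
Pow(Add(Mul(Add(11, 251), -27), 184661), -1) = Pow(Add(Mul(262, -27), 184661), -1) = Pow(Add(-7074, 184661), -1) = Pow(177587, -1) = Rational(1, 177587)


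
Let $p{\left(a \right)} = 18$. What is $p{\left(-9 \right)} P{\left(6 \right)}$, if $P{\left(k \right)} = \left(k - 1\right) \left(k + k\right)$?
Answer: $1080$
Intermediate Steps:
$P{\left(k \right)} = 2 k \left(-1 + k\right)$ ($P{\left(k \right)} = \left(k + \left(-3 + 2\right)\right) 2 k = \left(k - 1\right) 2 k = \left(-1 + k\right) 2 k = 2 k \left(-1 + k\right)$)
$p{\left(-9 \right)} P{\left(6 \right)} = 18 \cdot 2 \cdot 6 \left(-1 + 6\right) = 18 \cdot 2 \cdot 6 \cdot 5 = 18 \cdot 60 = 1080$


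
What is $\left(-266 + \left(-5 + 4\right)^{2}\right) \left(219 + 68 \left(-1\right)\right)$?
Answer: $-40015$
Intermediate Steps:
$\left(-266 + \left(-5 + 4\right)^{2}\right) \left(219 + 68 \left(-1\right)\right) = \left(-266 + \left(-1\right)^{2}\right) \left(219 - 68\right) = \left(-266 + 1\right) 151 = \left(-265\right) 151 = -40015$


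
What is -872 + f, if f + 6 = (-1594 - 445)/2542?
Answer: -2233915/2542 ≈ -878.80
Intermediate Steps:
f = -17291/2542 (f = -6 + (-1594 - 445)/2542 = -6 - 2039*1/2542 = -6 - 2039/2542 = -17291/2542 ≈ -6.8021)
-872 + f = -872 - 17291/2542 = -2233915/2542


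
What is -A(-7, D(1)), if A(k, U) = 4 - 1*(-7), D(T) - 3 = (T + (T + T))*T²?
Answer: -11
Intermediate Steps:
D(T) = 3 + 3*T³ (D(T) = 3 + (T + (T + T))*T² = 3 + (T + 2*T)*T² = 3 + (3*T)*T² = 3 + 3*T³)
A(k, U) = 11 (A(k, U) = 4 + 7 = 11)
-A(-7, D(1)) = -1*11 = -11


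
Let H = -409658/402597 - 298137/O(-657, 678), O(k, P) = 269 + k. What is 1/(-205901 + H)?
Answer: -156207636/32043438345551 ≈ -4.8749e-6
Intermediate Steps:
H = 119870114485/156207636 (H = -409658/402597 - 298137/(269 - 657) = -409658*1/402597 - 298137/(-388) = -409658/402597 - 298137*(-1/388) = -409658/402597 + 298137/388 = 119870114485/156207636 ≈ 767.38)
1/(-205901 + H) = 1/(-205901 + 119870114485/156207636) = 1/(-32043438345551/156207636) = -156207636/32043438345551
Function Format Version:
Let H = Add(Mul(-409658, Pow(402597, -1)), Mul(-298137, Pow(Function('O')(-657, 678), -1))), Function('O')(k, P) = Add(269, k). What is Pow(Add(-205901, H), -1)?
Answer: Rational(-156207636, 32043438345551) ≈ -4.8749e-6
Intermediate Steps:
H = Rational(119870114485, 156207636) (H = Add(Mul(-409658, Pow(402597, -1)), Mul(-298137, Pow(Add(269, -657), -1))) = Add(Mul(-409658, Rational(1, 402597)), Mul(-298137, Pow(-388, -1))) = Add(Rational(-409658, 402597), Mul(-298137, Rational(-1, 388))) = Add(Rational(-409658, 402597), Rational(298137, 388)) = Rational(119870114485, 156207636) ≈ 767.38)
Pow(Add(-205901, H), -1) = Pow(Add(-205901, Rational(119870114485, 156207636)), -1) = Pow(Rational(-32043438345551, 156207636), -1) = Rational(-156207636, 32043438345551)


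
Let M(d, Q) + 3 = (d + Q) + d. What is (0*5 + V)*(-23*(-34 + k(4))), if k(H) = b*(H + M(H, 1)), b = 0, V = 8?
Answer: 6256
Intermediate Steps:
M(d, Q) = -3 + Q + 2*d (M(d, Q) = -3 + ((d + Q) + d) = -3 + ((Q + d) + d) = -3 + (Q + 2*d) = -3 + Q + 2*d)
k(H) = 0 (k(H) = 0*(H + (-3 + 1 + 2*H)) = 0*(H + (-2 + 2*H)) = 0*(-2 + 3*H) = 0)
(0*5 + V)*(-23*(-34 + k(4))) = (0*5 + 8)*(-23*(-34 + 0)) = (0 + 8)*(-23*(-34)) = 8*782 = 6256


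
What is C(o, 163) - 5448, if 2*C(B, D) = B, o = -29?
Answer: -10925/2 ≈ -5462.5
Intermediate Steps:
C(B, D) = B/2
C(o, 163) - 5448 = (½)*(-29) - 5448 = -29/2 - 5448 = -10925/2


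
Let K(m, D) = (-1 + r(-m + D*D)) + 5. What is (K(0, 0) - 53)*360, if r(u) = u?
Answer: -17640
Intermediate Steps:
K(m, D) = 4 + D² - m (K(m, D) = (-1 + (-m + D*D)) + 5 = (-1 + (-m + D²)) + 5 = (-1 + (D² - m)) + 5 = (-1 + D² - m) + 5 = 4 + D² - m)
(K(0, 0) - 53)*360 = ((4 + 0² - 1*0) - 53)*360 = ((4 + 0 + 0) - 53)*360 = (4 - 53)*360 = -49*360 = -17640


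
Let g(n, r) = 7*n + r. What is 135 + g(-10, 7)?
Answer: 72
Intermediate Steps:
g(n, r) = r + 7*n
135 + g(-10, 7) = 135 + (7 + 7*(-10)) = 135 + (7 - 70) = 135 - 63 = 72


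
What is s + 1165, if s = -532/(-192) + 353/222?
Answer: 2076785/1776 ≈ 1169.4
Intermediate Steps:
s = 7745/1776 (s = -532*(-1/192) + 353*(1/222) = 133/48 + 353/222 = 7745/1776 ≈ 4.3609)
s + 1165 = 7745/1776 + 1165 = 2076785/1776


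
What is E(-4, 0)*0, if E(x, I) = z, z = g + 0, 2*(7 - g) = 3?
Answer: 0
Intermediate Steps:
g = 11/2 (g = 7 - ½*3 = 7 - 3/2 = 11/2 ≈ 5.5000)
z = 11/2 (z = 11/2 + 0 = 11/2 ≈ 5.5000)
E(x, I) = 11/2
E(-4, 0)*0 = (11/2)*0 = 0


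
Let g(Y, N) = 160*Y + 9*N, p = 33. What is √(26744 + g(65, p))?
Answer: √37441 ≈ 193.50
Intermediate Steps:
g(Y, N) = 9*N + 160*Y
√(26744 + g(65, p)) = √(26744 + (9*33 + 160*65)) = √(26744 + (297 + 10400)) = √(26744 + 10697) = √37441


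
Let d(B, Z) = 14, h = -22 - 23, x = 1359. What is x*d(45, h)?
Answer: 19026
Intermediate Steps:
h = -45
x*d(45, h) = 1359*14 = 19026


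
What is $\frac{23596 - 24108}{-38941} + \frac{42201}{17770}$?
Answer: $\frac{1652447381}{691981570} \approx 2.388$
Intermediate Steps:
$\frac{23596 - 24108}{-38941} + \frac{42201}{17770} = \left(23596 - 24108\right) \left(- \frac{1}{38941}\right) + 42201 \cdot \frac{1}{17770} = \left(-512\right) \left(- \frac{1}{38941}\right) + \frac{42201}{17770} = \frac{512}{38941} + \frac{42201}{17770} = \frac{1652447381}{691981570}$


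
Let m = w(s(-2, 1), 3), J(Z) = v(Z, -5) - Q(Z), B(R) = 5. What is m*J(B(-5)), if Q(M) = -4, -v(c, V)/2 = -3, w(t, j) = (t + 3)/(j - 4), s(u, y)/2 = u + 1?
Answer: -10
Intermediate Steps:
s(u, y) = 2 + 2*u (s(u, y) = 2*(u + 1) = 2*(1 + u) = 2 + 2*u)
w(t, j) = (3 + t)/(-4 + j)
v(c, V) = 6 (v(c, V) = -2*(-3) = 6)
J(Z) = 10 (J(Z) = 6 - 1*(-4) = 6 + 4 = 10)
m = -1 (m = (3 + (2 + 2*(-2)))/(-4 + 3) = (3 + (2 - 4))/(-1) = -(3 - 2) = -1*1 = -1)
m*J(B(-5)) = -1*10 = -10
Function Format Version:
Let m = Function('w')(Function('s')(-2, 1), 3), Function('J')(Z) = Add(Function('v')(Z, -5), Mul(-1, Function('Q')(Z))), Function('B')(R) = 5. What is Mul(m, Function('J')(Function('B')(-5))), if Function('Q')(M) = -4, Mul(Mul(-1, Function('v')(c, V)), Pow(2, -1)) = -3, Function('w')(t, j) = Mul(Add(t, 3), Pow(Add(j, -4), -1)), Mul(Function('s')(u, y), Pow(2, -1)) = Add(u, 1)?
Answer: -10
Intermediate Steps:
Function('s')(u, y) = Add(2, Mul(2, u)) (Function('s')(u, y) = Mul(2, Add(u, 1)) = Mul(2, Add(1, u)) = Add(2, Mul(2, u)))
Function('w')(t, j) = Mul(Pow(Add(-4, j), -1), Add(3, t)) (Function('w')(t, j) = Mul(Add(3, t), Pow(Add(-4, j), -1)) = Mul(Pow(Add(-4, j), -1), Add(3, t)))
Function('v')(c, V) = 6 (Function('v')(c, V) = Mul(-2, -3) = 6)
Function('J')(Z) = 10 (Function('J')(Z) = Add(6, Mul(-1, -4)) = Add(6, 4) = 10)
m = -1 (m = Mul(Pow(Add(-4, 3), -1), Add(3, Add(2, Mul(2, -2)))) = Mul(Pow(-1, -1), Add(3, Add(2, -4))) = Mul(-1, Add(3, -2)) = Mul(-1, 1) = -1)
Mul(m, Function('J')(Function('B')(-5))) = Mul(-1, 10) = -10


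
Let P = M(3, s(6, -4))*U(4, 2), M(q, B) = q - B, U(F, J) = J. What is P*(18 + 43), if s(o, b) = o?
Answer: -366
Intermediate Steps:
P = -6 (P = (3 - 1*6)*2 = (3 - 6)*2 = -3*2 = -6)
P*(18 + 43) = -6*(18 + 43) = -6*61 = -366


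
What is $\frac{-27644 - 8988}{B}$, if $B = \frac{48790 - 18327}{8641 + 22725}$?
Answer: $- \frac{1148999312}{30463} \approx -37718.0$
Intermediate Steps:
$B = \frac{30463}{31366} \approx 0.97121$
$\frac{-27644 - 8988}{B} = \frac{-27644 - 8988}{\frac{30463}{31366}} = \left(-36632\right) \frac{31366}{30463} = - \frac{1148999312}{30463}$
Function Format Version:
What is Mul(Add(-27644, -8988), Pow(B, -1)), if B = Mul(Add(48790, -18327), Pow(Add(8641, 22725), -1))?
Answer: Rational(-1148999312, 30463) ≈ -37718.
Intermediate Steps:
B = Rational(30463, 31366) (B = Mul(30463, Pow(31366, -1)) = Mul(30463, Rational(1, 31366)) = Rational(30463, 31366) ≈ 0.97121)
Mul(Add(-27644, -8988), Pow(B, -1)) = Mul(Add(-27644, -8988), Pow(Rational(30463, 31366), -1)) = Mul(-36632, Rational(31366, 30463)) = Rational(-1148999312, 30463)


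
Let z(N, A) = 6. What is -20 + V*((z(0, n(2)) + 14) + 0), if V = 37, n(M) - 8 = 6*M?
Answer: 720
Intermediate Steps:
n(M) = 8 + 6*M
-20 + V*((z(0, n(2)) + 14) + 0) = -20 + 37*((6 + 14) + 0) = -20 + 37*(20 + 0) = -20 + 37*20 = -20 + 740 = 720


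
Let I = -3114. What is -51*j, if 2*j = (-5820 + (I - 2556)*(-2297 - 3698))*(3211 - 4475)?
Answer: 1095431272560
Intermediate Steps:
j = -21479044560 (j = ((-5820 + (-3114 - 2556)*(-2297 - 3698))*(3211 - 4475))/2 = ((-5820 - 5670*(-5995))*(-1264))/2 = ((-5820 + 33991650)*(-1264))/2 = (33985830*(-1264))/2 = (½)*(-42958089120) = -21479044560)
-51*j = -51*(-21479044560) = 1095431272560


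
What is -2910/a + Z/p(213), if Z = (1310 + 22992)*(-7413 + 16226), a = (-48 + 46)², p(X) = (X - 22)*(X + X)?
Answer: 154979761/81366 ≈ 1904.7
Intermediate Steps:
p(X) = 2*X*(-22 + X) (p(X) = (-22 + X)*(2*X) = 2*X*(-22 + X))
a = 4 (a = (-2)² = 4)
Z = 214173526 (Z = 24302*8813 = 214173526)
-2910/a + Z/p(213) = -2910/4 + 214173526/((2*213*(-22 + 213))) = -2910*¼ + 214173526/((2*213*191)) = -1455/2 + 214173526/81366 = -1455/2 + 214173526*(1/81366) = -1455/2 + 107086763/40683 = 154979761/81366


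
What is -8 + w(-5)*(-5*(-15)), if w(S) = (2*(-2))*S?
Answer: 1492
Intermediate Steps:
w(S) = -4*S
-8 + w(-5)*(-5*(-15)) = -8 + (-4*(-5))*(-5*(-15)) = -8 + 20*75 = -8 + 1500 = 1492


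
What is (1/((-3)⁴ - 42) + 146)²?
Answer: 32433025/1521 ≈ 21324.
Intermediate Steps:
(1/((-3)⁴ - 42) + 146)² = (1/(81 - 42) + 146)² = (1/39 + 146)² = (5695/39)² = 32433025/1521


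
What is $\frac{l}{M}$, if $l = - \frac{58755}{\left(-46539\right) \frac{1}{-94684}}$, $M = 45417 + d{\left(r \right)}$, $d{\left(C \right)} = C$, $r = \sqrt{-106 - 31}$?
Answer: $- \frac{14036775886730}{5333121259223} + \frac{927193070 i \sqrt{137}}{15999363777669} \approx -2.632 + 0.00067831 i$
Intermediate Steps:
$r = i \sqrt{137}$ ($r = \sqrt{-137} = i \sqrt{137} \approx 11.705 i$)
$M = 45417 + i \sqrt{137} \approx 45417.0 + 11.705 i$
$l = - \frac{1854386140}{15513}$ ($l = - \frac{58755}{\left(-46539\right) \left(- \frac{1}{94684}\right)} = - \frac{58755}{\frac{46539}{94684}} = \left(-58755\right) \frac{94684}{46539} = - \frac{1854386140}{15513} \approx -1.1954 \cdot 10^{5}$)
$\frac{l}{M} = - \frac{1854386140}{15513 \left(45417 + i \sqrt{137}\right)}$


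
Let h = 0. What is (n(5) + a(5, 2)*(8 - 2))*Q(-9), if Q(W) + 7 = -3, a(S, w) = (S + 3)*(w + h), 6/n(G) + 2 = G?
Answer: -980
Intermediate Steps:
n(G) = 6/(-2 + G)
a(S, w) = w*(3 + S) (a(S, w) = (S + 3)*(w + 0) = (3 + S)*w = w*(3 + S))
Q(W) = -10 (Q(W) = -7 - 3 = -10)
(n(5) + a(5, 2)*(8 - 2))*Q(-9) = (6/(-2 + 5) + (2*(3 + 5))*(8 - 2))*(-10) = (6/3 + (2*8)*6)*(-10) = (6*(⅓) + 16*6)*(-10) = (2 + 96)*(-10) = 98*(-10) = -980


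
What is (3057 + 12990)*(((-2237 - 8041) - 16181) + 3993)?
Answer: -360511902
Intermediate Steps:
(3057 + 12990)*(((-2237 - 8041) - 16181) + 3993) = 16047*((-10278 - 16181) + 3993) = 16047*(-26459 + 3993) = 16047*(-22466) = -360511902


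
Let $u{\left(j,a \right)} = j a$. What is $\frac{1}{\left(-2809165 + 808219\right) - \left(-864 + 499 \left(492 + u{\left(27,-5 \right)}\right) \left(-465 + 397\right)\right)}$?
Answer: $\frac{1}{10113642} \approx 9.8876 \cdot 10^{-8}$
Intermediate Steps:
$u{\left(j,a \right)} = a j$
$\frac{1}{\left(-2809165 + 808219\right) - \left(-864 + 499 \left(492 + u{\left(27,-5 \right)}\right) \left(-465 + 397\right)\right)} = \frac{1}{\left(-2809165 + 808219\right) - \left(-864 + 499 \left(492 - 135\right) \left(-465 + 397\right)\right)} = \frac{1}{-2000946 - \left(-864 + 499 \left(492 - 135\right) \left(-68\right)\right)} = \frac{1}{-2000946 - \left(-864 + 499 \cdot 357 \left(-68\right)\right)} = \frac{1}{-2000946 + \left(\left(-499\right) \left(-24276\right) + 864\right)} = \frac{1}{-2000946 + \left(12113724 + 864\right)} = \frac{1}{-2000946 + 12114588} = \frac{1}{10113642}$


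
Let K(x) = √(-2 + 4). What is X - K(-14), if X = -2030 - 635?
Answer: -2665 - √2 ≈ -2666.4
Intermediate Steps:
X = -2665
K(x) = √2
X - K(-14) = -2665 - √2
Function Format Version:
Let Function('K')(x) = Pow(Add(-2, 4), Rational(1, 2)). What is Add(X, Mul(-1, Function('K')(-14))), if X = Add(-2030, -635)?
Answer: Add(-2665, Mul(-1, Pow(2, Rational(1, 2)))) ≈ -2666.4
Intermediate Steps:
X = -2665
Function('K')(x) = Pow(2, Rational(1, 2))
Add(X, Mul(-1, Function('K')(-14))) = Add(-2665, Mul(-1, Pow(2, Rational(1, 2))))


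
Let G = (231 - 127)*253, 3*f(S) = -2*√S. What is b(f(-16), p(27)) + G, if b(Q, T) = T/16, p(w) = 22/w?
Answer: 5683403/216 ≈ 26312.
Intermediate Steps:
f(S) = -2*√S/3 (f(S) = (-2*√S)/3 = -2*√S/3)
b(Q, T) = T/16 (b(Q, T) = T*(1/16) = T/16)
G = 26312 (G = 104*253 = 26312)
b(f(-16), p(27)) + G = (22/27)/16 + 26312 = (22*(1/27))/16 + 26312 = (1/16)*(22/27) + 26312 = 11/216 + 26312 = 5683403/216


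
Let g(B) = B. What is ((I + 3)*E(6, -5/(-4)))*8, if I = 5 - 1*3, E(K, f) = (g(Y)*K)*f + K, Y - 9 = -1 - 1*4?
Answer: 1440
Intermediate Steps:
Y = 4 (Y = 9 + (-1 - 1*4) = 9 + (-1 - 4) = 9 - 5 = 4)
E(K, f) = K + 4*K*f (E(K, f) = (4*K)*f + K = 4*K*f + K = K + 4*K*f)
I = 2 (I = 5 - 3 = 2)
((I + 3)*E(6, -5/(-4)))*8 = ((2 + 3)*(6*(1 + 4*(-5/(-4)))))*8 = (5*(6*(1 + 4*(-5*(-¼)))))*8 = (5*(6*(1 + 4*(5/4))))*8 = (5*(6*(1 + 5)))*8 = (5*(6*6))*8 = (5*36)*8 = 180*8 = 1440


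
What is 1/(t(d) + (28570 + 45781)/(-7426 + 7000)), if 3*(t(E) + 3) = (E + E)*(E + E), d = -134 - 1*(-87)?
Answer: 426/1179083 ≈ 0.00036130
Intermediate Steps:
d = -47 (d = -134 + 87 = -47)
t(E) = -3 + 4*E**2/3 (t(E) = -3 + ((E + E)*(E + E))/3 = -3 + ((2*E)*(2*E))/3 = -3 + (4*E**2)/3 = -3 + 4*E**2/3)
1/(t(d) + (28570 + 45781)/(-7426 + 7000)) = 1/((-3 + (4/3)*(-47)**2) + (28570 + 45781)/(-7426 + 7000)) = 1/((-3 + (4/3)*2209) + 74351/(-426)) = 1/((-3 + 8836/3) + 74351*(-1/426)) = 1/(8827/3 - 74351/426) = 1/(1179083/426) = 426/1179083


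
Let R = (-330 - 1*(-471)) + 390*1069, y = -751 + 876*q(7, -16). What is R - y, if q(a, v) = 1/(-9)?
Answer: 1253698/3 ≈ 4.1790e+5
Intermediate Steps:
q(a, v) = -1/9
y = -2545/3 (y = -751 + 876*(-1/9) = -751 - 292/3 = -2545/3 ≈ -848.33)
R = 417051 (R = (-330 + 471) + 416910 = 141 + 416910 = 417051)
R - y = 417051 - 1*(-2545/3) = 417051 + 2545/3 = 1253698/3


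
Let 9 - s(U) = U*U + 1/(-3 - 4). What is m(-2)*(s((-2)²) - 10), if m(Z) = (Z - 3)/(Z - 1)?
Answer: -590/21 ≈ -28.095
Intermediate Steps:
s(U) = 64/7 - U² (s(U) = 9 - (U*U + 1/(-3 - 4)) = 9 - (U² + 1/(-7)) = 9 - (U² - ⅐) = 9 - (-⅐ + U²) = 9 + (⅐ - U²) = 64/7 - U²)
m(Z) = (-3 + Z)/(-1 + Z)
m(-2)*(s((-2)²) - 10) = ((-3 - 2)/(-1 - 2))*((64/7 - ((-2)²)²) - 10) = (-5/(-3))*((64/7 - 1*4²) - 10) = (-⅓*(-5))*((64/7 - 1*16) - 10) = 5*((64/7 - 16) - 10)/3 = 5*(-48/7 - 10)/3 = (5/3)*(-118/7) = -590/21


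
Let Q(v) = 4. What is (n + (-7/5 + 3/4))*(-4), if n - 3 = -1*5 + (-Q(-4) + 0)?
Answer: 133/5 ≈ 26.600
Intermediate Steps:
n = -6 (n = 3 + (-1*5 + (-1*4 + 0)) = 3 + (-5 + (-4 + 0)) = 3 + (-5 - 4) = 3 - 9 = -6)
(n + (-7/5 + 3/4))*(-4) = (-6 + (-7/5 + 3/4))*(-4) = (-6 + (-7*⅕ + 3*(¼)))*(-4) = (-6 + (-7/5 + ¾))*(-4) = (-6 - 13/20)*(-4) = -133/20*(-4) = 133/5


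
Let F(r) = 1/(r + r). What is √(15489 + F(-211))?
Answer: √2758342654/422 ≈ 124.45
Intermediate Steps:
F(r) = 1/(2*r)
√(15489 + F(-211)) = √(15489 + (½)/(-211)) = √(15489 + (½)*(-1/211)) = √(15489 - 1/422) = √(6536357/422) = √2758342654/422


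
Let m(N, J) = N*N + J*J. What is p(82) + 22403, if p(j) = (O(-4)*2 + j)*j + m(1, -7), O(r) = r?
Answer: 28521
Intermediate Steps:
m(N, J) = J² + N² (m(N, J) = N² + J² = J² + N²)
p(j) = 50 + j*(-8 + j) (p(j) = (-4*2 + j)*j + ((-7)² + 1²) = (-8 + j)*j + (49 + 1) = j*(-8 + j) + 50 = 50 + j*(-8 + j))
p(82) + 22403 = (50 + 82² - 8*82) + 22403 = (50 + 6724 - 656) + 22403 = 6118 + 22403 = 28521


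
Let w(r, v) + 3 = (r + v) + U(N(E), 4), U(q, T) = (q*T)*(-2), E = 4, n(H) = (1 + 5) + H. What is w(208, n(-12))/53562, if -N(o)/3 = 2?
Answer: 247/53562 ≈ 0.0046115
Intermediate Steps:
n(H) = 6 + H
N(o) = -6 (N(o) = -3*2 = -6)
U(q, T) = -2*T*q (U(q, T) = (T*q)*(-2) = -2*T*q)
w(r, v) = 45 + r + v (w(r, v) = -3 + ((r + v) - 2*4*(-6)) = -3 + ((r + v) + 48) = -3 + (48 + r + v) = 45 + r + v)
w(208, n(-12))/53562 = (45 + 208 + (6 - 12))/53562 = (45 + 208 - 6)*(1/53562) = 247*(1/53562) = 247/53562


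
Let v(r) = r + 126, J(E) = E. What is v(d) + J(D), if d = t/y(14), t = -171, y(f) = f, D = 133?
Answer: 3455/14 ≈ 246.79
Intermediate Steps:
d = -171/14 ≈ -12.214
v(r) = 126 + r
v(d) + J(D) = (126 - 171/14) + 133 = 1593/14 + 133 = 3455/14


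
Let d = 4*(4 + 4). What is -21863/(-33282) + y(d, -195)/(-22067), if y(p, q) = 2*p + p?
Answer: 479255749/734433894 ≈ 0.65255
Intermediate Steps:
d = 32 (d = 4*8 = 32)
y(p, q) = 3*p
-21863/(-33282) + y(d, -195)/(-22067) = -21863/(-33282) + (3*32)/(-22067) = -21863*(-1/33282) + 96*(-1/22067) = 21863/33282 - 96/22067 = 479255749/734433894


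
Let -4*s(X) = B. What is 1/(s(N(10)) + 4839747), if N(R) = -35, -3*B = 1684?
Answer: 3/14519662 ≈ 2.0662e-7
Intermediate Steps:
B = -1684/3 (B = -⅓*1684 = -1684/3 ≈ -561.33)
s(X) = 421/3 (s(X) = -¼*(-1684/3) = 421/3)
1/(s(N(10)) + 4839747) = 1/(421/3 + 4839747) = 1/(14519662/3) = 3/14519662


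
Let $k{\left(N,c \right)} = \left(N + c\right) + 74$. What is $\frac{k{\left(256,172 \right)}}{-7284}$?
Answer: $- \frac{251}{3642} \approx -0.068918$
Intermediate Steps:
$k{\left(N,c \right)} = 74 + N + c$
$\frac{k{\left(256,172 \right)}}{-7284} = \frac{74 + 256 + 172}{-7284} = 502 \left(- \frac{1}{7284}\right) = - \frac{251}{3642}$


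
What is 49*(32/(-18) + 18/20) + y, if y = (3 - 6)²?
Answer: -3061/90 ≈ -34.011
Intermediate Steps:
y = 9 (y = (-3)² = 9)
49*(32/(-18) + 18/20) + y = 49*(32/(-18) + 18/20) + 9 = 49*(32*(-1/18) + 18*(1/20)) + 9 = 49*(-16/9 + 9/10) + 9 = 49*(-79/90) + 9 = -3871/90 + 9 = -3061/90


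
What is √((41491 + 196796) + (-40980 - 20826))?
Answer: 3*√19609 ≈ 420.10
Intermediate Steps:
√((41491 + 196796) + (-40980 - 20826)) = √(238287 - 61806) = √176481 = 3*√19609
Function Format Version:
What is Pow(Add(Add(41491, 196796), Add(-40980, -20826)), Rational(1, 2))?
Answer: Mul(3, Pow(19609, Rational(1, 2))) ≈ 420.10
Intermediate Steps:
Pow(Add(Add(41491, 196796), Add(-40980, -20826)), Rational(1, 2)) = Pow(Add(238287, -61806), Rational(1, 2)) = Pow(176481, Rational(1, 2)) = Mul(3, Pow(19609, Rational(1, 2)))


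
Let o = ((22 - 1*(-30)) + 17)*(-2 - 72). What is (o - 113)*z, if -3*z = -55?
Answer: -287045/3 ≈ -95682.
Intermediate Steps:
z = 55/3 (z = -⅓*(-55) = 55/3 ≈ 18.333)
o = -5106 (o = ((22 + 30) + 17)*(-74) = (52 + 17)*(-74) = 69*(-74) = -5106)
(o - 113)*z = (-5106 - 113)*(55/3) = -5219*55/3 = -287045/3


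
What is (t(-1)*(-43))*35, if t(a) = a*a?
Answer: -1505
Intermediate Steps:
t(a) = a**2
(t(-1)*(-43))*35 = ((-1)**2*(-43))*35 = (1*(-43))*35 = -43*35 = -1505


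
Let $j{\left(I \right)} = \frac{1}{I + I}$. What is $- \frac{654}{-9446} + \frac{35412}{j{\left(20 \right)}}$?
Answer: $\frac{6690035367}{4723} \approx 1.4165 \cdot 10^{6}$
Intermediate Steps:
$j{\left(I \right)} = \frac{1}{2 I}$
$- \frac{654}{-9446} + \frac{35412}{j{\left(20 \right)}} = - \frac{654}{-9446} + \frac{35412}{\frac{1}{2} \cdot \frac{1}{20}} = \left(-654\right) \left(- \frac{1}{9446}\right) + \frac{35412}{\frac{1}{2} \cdot \frac{1}{20}} = \frac{327}{4723} + 35412 \frac{1}{\frac{1}{40}} = \frac{327}{4723} + 35412 \cdot 40 = \frac{327}{4723} + 1416480 = \frac{6690035367}{4723}$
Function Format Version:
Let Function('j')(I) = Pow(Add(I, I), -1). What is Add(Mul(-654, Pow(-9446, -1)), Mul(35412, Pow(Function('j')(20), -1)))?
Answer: Rational(6690035367, 4723) ≈ 1.4165e+6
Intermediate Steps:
Function('j')(I) = Mul(Rational(1, 2), Pow(I, -1)) (Function('j')(I) = Pow(Mul(2, I), -1) = Mul(Rational(1, 2), Pow(I, -1)))
Add(Mul(-654, Pow(-9446, -1)), Mul(35412, Pow(Function('j')(20), -1))) = Add(Mul(-654, Pow(-9446, -1)), Mul(35412, Pow(Mul(Rational(1, 2), Pow(20, -1)), -1))) = Add(Mul(-654, Rational(-1, 9446)), Mul(35412, Pow(Mul(Rational(1, 2), Rational(1, 20)), -1))) = Add(Rational(327, 4723), Mul(35412, Pow(Rational(1, 40), -1))) = Add(Rational(327, 4723), Mul(35412, 40)) = Add(Rational(327, 4723), 1416480) = Rational(6690035367, 4723)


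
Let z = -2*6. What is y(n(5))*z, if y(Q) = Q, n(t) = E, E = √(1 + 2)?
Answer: -12*√3 ≈ -20.785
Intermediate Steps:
E = √3 ≈ 1.7320
n(t) = √3
z = -12
y(n(5))*z = √3*(-12) = -12*√3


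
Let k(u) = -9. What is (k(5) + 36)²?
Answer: 729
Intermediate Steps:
(k(5) + 36)² = (-9 + 36)² = 27² = 729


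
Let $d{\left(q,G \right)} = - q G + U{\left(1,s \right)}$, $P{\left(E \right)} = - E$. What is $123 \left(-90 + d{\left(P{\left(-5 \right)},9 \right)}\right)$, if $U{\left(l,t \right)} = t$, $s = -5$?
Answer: $-17220$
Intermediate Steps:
$d{\left(q,G \right)} = -5 - G q$ ($d{\left(q,G \right)} = - q G - 5 = - G q - 5 = -5 - G q$)
$123 \left(-90 + d{\left(P{\left(-5 \right)},9 \right)}\right) = 123 \left(-90 - \left(5 + 9 \left(\left(-1\right) \left(-5\right)\right)\right)\right) = 123 \left(-90 - \left(5 + 9 \cdot 5\right)\right) = 123 \left(-90 - 50\right) = 123 \left(-140\right) = -17220$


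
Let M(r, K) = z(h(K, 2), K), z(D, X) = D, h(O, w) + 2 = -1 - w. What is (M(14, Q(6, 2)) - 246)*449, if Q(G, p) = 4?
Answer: -112699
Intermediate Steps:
h(O, w) = -3 - w (h(O, w) = -2 + (-1 - w) = -3 - w)
M(r, K) = -5 (M(r, K) = -3 - 1*2 = -3 - 2 = -5)
(M(14, Q(6, 2)) - 246)*449 = (-5 - 246)*449 = -251*449 = -112699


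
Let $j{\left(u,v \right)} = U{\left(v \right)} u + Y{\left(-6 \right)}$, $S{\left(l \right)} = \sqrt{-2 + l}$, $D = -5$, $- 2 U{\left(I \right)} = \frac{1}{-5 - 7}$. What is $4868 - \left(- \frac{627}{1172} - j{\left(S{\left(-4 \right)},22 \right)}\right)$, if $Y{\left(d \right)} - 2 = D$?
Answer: $\frac{5702407}{1172} + \frac{i \sqrt{6}}{24} \approx 4865.5 + 0.10206 i$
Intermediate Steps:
$U{\left(I \right)} = \frac{1}{24}$ ($U{\left(I \right)} = - \frac{1}{2 \left(-5 - 7\right)} = - \frac{1}{2 \left(-12\right)} = \left(- \frac{1}{2}\right) \left(- \frac{1}{12}\right) = \frac{1}{24}$)
$Y{\left(d \right)} = -3$ ($Y{\left(d \right)} = 2 - 5 = -3$)
$j{\left(u,v \right)} = -3 + \frac{u}{24}$ ($j{\left(u,v \right)} = \frac{u}{24} - 3 = -3 + \frac{u}{24}$)
$4868 - \left(- \frac{627}{1172} - j{\left(S{\left(-4 \right)},22 \right)}\right) = 4868 - \left(- \frac{627}{1172} - \left(-3 + \frac{\sqrt{-2 - 4}}{24}\right)\right) = 4868 - \left(\left(-627\right) \frac{1}{1172} - \left(-3 + \frac{\sqrt{-6}}{24}\right)\right) = 4868 - \left(- \frac{627}{1172} - \left(-3 + \frac{i \sqrt{6}}{24}\right)\right) = 4868 - \left(- \frac{627}{1172} + \left(3 - \frac{i \sqrt{6}}{24}\right)\right) = 4868 - \left(\frac{2889}{1172} - \frac{i \sqrt{6}}{24}\right) = \frac{5702407}{1172} + \frac{i \sqrt{6}}{24}$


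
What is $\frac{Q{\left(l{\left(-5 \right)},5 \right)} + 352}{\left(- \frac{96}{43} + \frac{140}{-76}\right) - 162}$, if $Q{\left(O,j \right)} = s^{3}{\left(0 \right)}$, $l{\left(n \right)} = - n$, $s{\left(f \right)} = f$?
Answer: $- \frac{287584}{135683} \approx -2.1195$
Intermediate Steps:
$Q{\left(O,j \right)} = 0$ ($Q{\left(O,j \right)} = 0^{3} = 0$)
$\frac{Q{\left(l{\left(-5 \right)},5 \right)} + 352}{\left(- \frac{96}{43} + \frac{140}{-76}\right) - 162} = \frac{0 + 352}{\left(- \frac{96}{43} + \frac{140}{-76}\right) - 162} = \frac{352}{\left(\left(-96\right) \frac{1}{43} + 140 \left(- \frac{1}{76}\right)\right) - 162} = \frac{352}{\left(- \frac{96}{43} - \frac{35}{19}\right) - 162} = \frac{352}{- \frac{3329}{817} - 162} = \frac{352}{- \frac{135683}{817}} = 352 \left(- \frac{817}{135683}\right) = - \frac{287584}{135683}$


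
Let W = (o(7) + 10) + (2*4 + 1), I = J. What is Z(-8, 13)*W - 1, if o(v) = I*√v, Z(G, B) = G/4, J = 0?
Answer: -39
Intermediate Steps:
Z(G, B) = G/4 (Z(G, B) = G*(¼) = G/4)
I = 0
o(v) = 0 (o(v) = 0*√v = 0)
W = 19 (W = (0 + 10) + (2*4 + 1) = 10 + (8 + 1) = 10 + 9 = 19)
Z(-8, 13)*W - 1 = ((¼)*(-8))*19 - 1 = -2*19 - 1 = -38 - 1 = -39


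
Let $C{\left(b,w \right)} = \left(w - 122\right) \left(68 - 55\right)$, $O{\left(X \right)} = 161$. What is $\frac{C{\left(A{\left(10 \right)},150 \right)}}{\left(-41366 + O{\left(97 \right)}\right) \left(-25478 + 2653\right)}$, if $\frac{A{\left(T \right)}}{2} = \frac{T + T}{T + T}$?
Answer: $\frac{364}{940504125} \approx 3.8703 \cdot 10^{-7}$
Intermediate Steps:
$A{\left(T \right)} = 2$ ($A{\left(T \right)} = 2 \frac{T + T}{T + T} = 2 \frac{2 T}{2 T} = 2 \cdot 2 T \frac{1}{2 T} = 2 \cdot 1 = 2$)
$C{\left(b,w \right)} = -1586 + 13 w$ ($C{\left(b,w \right)} = \left(-122 + w\right) 13 = -1586 + 13 w$)
$\frac{C{\left(A{\left(10 \right)},150 \right)}}{\left(-41366 + O{\left(97 \right)}\right) \left(-25478 + 2653\right)} = \frac{-1586 + 13 \cdot 150}{\left(-41366 + 161\right) \left(-25478 + 2653\right)} = \frac{-1586 + 1950}{\left(-41205\right) \left(-22825\right)} = \frac{364}{940504125}$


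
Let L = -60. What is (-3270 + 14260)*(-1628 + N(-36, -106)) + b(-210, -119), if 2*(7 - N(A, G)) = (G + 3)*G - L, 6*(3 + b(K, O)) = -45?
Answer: -156277821/2 ≈ -7.8139e+7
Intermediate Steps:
b(K, O) = -21/2 (b(K, O) = -3 + (⅙)*(-45) = -3 - 15/2 = -21/2)
N(A, G) = -23 - G*(3 + G)/2 (N(A, G) = 7 - ((G + 3)*G - 1*(-60))/2 = 7 - ((3 + G)*G + 60)/2 = 7 - (G*(3 + G) + 60)/2 = 7 - (60 + G*(3 + G))/2 = 7 + (-30 - G*(3 + G)/2) = -23 - G*(3 + G)/2)
(-3270 + 14260)*(-1628 + N(-36, -106)) + b(-210, -119) = (-3270 + 14260)*(-1628 + (-23 - 3/2*(-106) - ½*(-106)²)) - 21/2 = 10990*(-1628 + (-23 + 159 - ½*11236)) - 21/2 = 10990*(-1628 + (-23 + 159 - 5618)) - 21/2 = 10990*(-1628 - 5482) - 21/2 = 10990*(-7110) - 21/2 = -78138900 - 21/2 = -156277821/2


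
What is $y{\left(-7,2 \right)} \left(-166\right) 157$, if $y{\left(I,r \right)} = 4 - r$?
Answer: $-52124$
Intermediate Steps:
$y{\left(-7,2 \right)} \left(-166\right) 157 = \left(4 - 2\right) \left(-166\right) 157 = 2 \left(-166\right) 157 = \left(-332\right) 157 = -52124$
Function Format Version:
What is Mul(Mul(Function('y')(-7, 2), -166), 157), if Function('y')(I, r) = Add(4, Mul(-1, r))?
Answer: -52124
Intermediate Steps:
Mul(Mul(Function('y')(-7, 2), -166), 157) = Mul(Mul(Add(4, Mul(-1, 2)), -166), 157) = Mul(Mul(Add(4, -2), -166), 157) = Mul(Mul(2, -166), 157) = Mul(-332, 157) = -52124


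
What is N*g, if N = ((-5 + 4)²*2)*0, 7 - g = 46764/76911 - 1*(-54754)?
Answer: 0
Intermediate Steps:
g = -1403564427/25637 (g = 7 - (46764/76911 - 1*(-54754)) = 7 - (46764*(1/76911) + 54754) = 7 - (15588/25637 + 54754) = 7 - 1*1403743886/25637 = 7 - 1403743886/25637 = -1403564427/25637 ≈ -54748.)
N = 0 (N = ((-1)²*2)*0 = (1*2)*0 = 2*0 = 0)
N*g = 0*(-1403564427/25637) = 0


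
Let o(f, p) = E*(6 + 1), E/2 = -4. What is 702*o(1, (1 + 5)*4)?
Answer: -39312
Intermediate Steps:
E = -8 (E = 2*(-4) = -8)
o(f, p) = -56 (o(f, p) = -8*(6 + 1) = -8*7 = -56)
702*o(1, (1 + 5)*4) = 702*(-56) = -39312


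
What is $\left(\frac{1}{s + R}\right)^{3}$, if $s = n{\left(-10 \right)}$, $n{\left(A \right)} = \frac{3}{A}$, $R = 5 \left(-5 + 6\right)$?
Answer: $\frac{1000}{103823} \approx 0.0096318$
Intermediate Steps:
$R = 5$ ($R = 5 \cdot 1 = 5$)
$s = - \frac{3}{10}$ ($s = \frac{3}{-10} = 3 \left(- \frac{1}{10}\right) = - \frac{3}{10} \approx -0.3$)
$\left(\frac{1}{s + R}\right)^{3} = \left(\frac{1}{- \frac{3}{10} + 5}\right)^{3} = \left(\frac{1}{\frac{47}{10}}\right)^{3} = \left(\frac{10}{47}\right)^{3} = \frac{1000}{103823}$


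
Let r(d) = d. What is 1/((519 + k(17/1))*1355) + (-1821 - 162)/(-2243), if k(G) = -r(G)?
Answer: 1348858673/1525711030 ≈ 0.88409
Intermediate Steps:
k(G) = -G
1/((519 + k(17/1))*1355) + (-1821 - 162)/(-2243) = 1/((519 - 17/1)*1355) + (-1821 - 162)/(-2243) = (1/1355)/(519 - 17) - 1983*(-1/2243) = (1/1355)/(519 - 1*17) + 1983/2243 = (1/1355)/(519 - 17) + 1983/2243 = (1/1355)/502 + 1983/2243 = (1/502)*(1/1355) + 1983/2243 = 1/680210 + 1983/2243 = 1348858673/1525711030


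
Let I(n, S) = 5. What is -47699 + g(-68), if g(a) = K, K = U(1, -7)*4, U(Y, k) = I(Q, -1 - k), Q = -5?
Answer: -47679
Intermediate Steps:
U(Y, k) = 5
K = 20 (K = 5*4 = 20)
g(a) = 20
-47699 + g(-68) = -47699 + 20 = -47679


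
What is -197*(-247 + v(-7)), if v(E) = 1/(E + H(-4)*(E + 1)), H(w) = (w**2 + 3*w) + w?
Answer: 340810/7 ≈ 48687.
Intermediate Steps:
H(w) = w**2 + 4*w
v(E) = 1/E (v(E) = 1/(E + (-4*(4 - 4))*(E + 1)) = 1/(E + (-4*0)*(1 + E)) = 1/(E + 0*(1 + E)) = 1/(E + 0) = 1/E)
-197*(-247 + v(-7)) = -197*(-247 + 1/(-7)) = -197*(-247 - 1/7) = -197*(-1730/7) = 340810/7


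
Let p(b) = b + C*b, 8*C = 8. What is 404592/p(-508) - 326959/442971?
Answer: -22444339147/56257317 ≈ -398.96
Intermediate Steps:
C = 1 (C = (⅛)*8 = 1)
p(b) = 2*b (p(b) = b + 1*b = b + b = 2*b)
404592/p(-508) - 326959/442971 = 404592/((2*(-508))) - 326959/442971 = 404592/(-1016) - 326959*1/442971 = 404592*(-1/1016) - 326959/442971 = -50574/127 - 326959/442971 = -22444339147/56257317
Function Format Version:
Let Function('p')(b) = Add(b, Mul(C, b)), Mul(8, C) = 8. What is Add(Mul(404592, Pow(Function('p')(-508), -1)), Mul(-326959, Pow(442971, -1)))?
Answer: Rational(-22444339147, 56257317) ≈ -398.96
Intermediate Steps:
C = 1 (C = Mul(Rational(1, 8), 8) = 1)
Function('p')(b) = Mul(2, b) (Function('p')(b) = Add(b, Mul(1, b)) = Add(b, b) = Mul(2, b))
Add(Mul(404592, Pow(Function('p')(-508), -1)), Mul(-326959, Pow(442971, -1))) = Add(Mul(404592, Pow(Mul(2, -508), -1)), Mul(-326959, Pow(442971, -1))) = Add(Mul(404592, Pow(-1016, -1)), Mul(-326959, Rational(1, 442971))) = Add(Mul(404592, Rational(-1, 1016)), Rational(-326959, 442971)) = Add(Rational(-50574, 127), Rational(-326959, 442971)) = Rational(-22444339147, 56257317)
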